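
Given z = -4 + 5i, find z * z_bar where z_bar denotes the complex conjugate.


Step 1: conj(z) = -4 - 5i
Step 2: z * conj(z) = (-4)^2 + 5^2
Step 3: = 16 + 25 = 41

41


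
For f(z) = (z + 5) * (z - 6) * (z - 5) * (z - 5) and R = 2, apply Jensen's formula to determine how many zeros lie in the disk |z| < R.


Jensen's formula: (1/2pi)*integral log|f(Re^it)|dt = log|f(0)| + sum_{|a_k|<R} log(R/|a_k|)
Step 1: f(0) = 5 * (-6) * (-5) * (-5) = -750
Step 2: log|f(0)| = log|-5| + log|6| + log|5| + log|5| = 6.6201
Step 3: Zeros inside |z| < 2: none
Step 4: Jensen sum = (empty sum) = 0
Step 5: n(R) = number of terms in the Jensen sum = count of zeros inside |z| < 2 = 0

0


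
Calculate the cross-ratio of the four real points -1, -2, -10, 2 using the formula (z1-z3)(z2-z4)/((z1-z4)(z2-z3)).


Step 1: (z1-z3)(z2-z4) = 9 * (-4) = -36
Step 2: (z1-z4)(z2-z3) = (-3) * 8 = -24
Step 3: Cross-ratio = 36/24 = 3/2

3/2


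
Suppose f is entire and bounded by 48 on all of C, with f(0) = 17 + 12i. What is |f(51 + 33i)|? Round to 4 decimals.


Step 1: By Liouville's theorem, a bounded entire function is constant.
Step 2: f(z) = f(0) = 17 + 12i for all z.
Step 3: |f(w)| = |17 + 12i| = sqrt(289 + 144)
Step 4: = 20.8087

20.8087


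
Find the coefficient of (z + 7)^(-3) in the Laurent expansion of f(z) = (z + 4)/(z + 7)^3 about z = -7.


Step 1: Write the numerator in powers of (z + 7): z + 4 = (z + 7) + (1*(-7) + 4) = (z + 7) - 3
Step 2: Divide by (z + 7)^3: f(z) = -3(z + 7)^(-3) + (z + 7)^(-2)
Step 3: This finite sum is the Laurent series of f about z = -7.
Step 4: Coefficient of (z + 7)^(-3) = 1*(-7) + 4 = -3

-3


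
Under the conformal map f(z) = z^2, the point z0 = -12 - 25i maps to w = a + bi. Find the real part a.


Step 1: z0 = -12 - 25i
Step 2: z0^2 = (-12)^2 - (-25)^2 + 600i
Step 3: real part = 144 - 625 = -481

-481


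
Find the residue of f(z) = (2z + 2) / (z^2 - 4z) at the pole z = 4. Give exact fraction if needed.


Step 1: Q(z) = z^2 - 4z = (z - 4)(z)
Step 2: Q'(z) = 2z - 4
Step 3: Q'(4) = 4, P(4) = 10
Step 4: Res = P(4)/Q'(4) = 10/4 = 5/2

5/2


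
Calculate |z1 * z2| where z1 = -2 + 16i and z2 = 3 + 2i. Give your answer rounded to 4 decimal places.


Step 1: |z1| = sqrt((-2)^2 + 16^2) = sqrt(260)
Step 2: |z2| = sqrt(3^2 + 2^2) = sqrt(13)
Step 3: |z1*z2| = |z1|*|z2| = sqrt(260) * sqrt(13) = sqrt(260 * 13) = sqrt(3380)
Step 4: = 58.1378

58.1378


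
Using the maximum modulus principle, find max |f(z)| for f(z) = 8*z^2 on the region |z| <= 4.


Step 1: On |z| = 4, |f(z)| = 8 * |z|^2 = 8 * 4^2
Step 2: By maximum modulus principle, maximum is on boundary.
Step 3: Maximum = 8 * 16 = 128

128


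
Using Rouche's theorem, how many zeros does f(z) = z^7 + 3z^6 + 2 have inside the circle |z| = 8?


Step 1: On |z| = 8 the three terms have sizes |z^7| = 8^7 = 2097152, |3z^6| = 3*8^6 = 786432, |2| = 2
Step 2: The dominant term is g(z) = z^7; let h(z) = 3z^6 + 2 so f = g + h
Step 3: On |z| = 8: |g| = 2097152 and |h| <= 786432 + 2 = 786434
Step 4: Since 2097152 > 786434, |h| < |g| on |z| = 8, so by Rouche f has the same number of zeros as g inside |z| < 8
Step 5: g(z) = z^7 has 7 zeros (all at the origin) inside |z| < 8. Answer = 7

7


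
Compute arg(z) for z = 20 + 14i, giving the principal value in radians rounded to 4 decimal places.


Step 1: z = 20 + 14i
Step 2: arg(z) = atan2(14, 20)
Step 3: arg(z) = 0.6107

0.6107


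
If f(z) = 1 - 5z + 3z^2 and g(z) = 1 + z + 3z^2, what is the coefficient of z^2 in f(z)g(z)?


Step 1: z^2 term in f*g comes from: (1)*(3z^2) + (-5z)*(z) + (3z^2)*(1)
Step 2: = 3 - 5 + 3
Step 3: = 1

1


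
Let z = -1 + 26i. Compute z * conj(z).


Step 1: conj(z) = -1 - 26i
Step 2: z * conj(z) = (-1)^2 + 26^2
Step 3: = 1 + 676 = 677

677


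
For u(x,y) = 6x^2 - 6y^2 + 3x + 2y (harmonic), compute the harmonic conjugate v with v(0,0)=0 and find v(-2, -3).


Step 1: v_x = -u_y = 12y - 2
Step 2: v_y = u_x = 12x + 3
Step 3: v = 12xy - 2x + 3y + C
Step 4: v(0,0) = 0 => C = 0
Step 5: v(-2, -3) = 67

67


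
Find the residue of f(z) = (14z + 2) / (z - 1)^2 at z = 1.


Step 1: Pole of order 2 at z = 1
Step 2: Res = lim d/dz [(z - 1)^2 * f(z)] as z -> 1
Step 3: (z - 1)^2 * f(z) = 14z + 2
Step 4: d/dz[14z + 2] = 14

14


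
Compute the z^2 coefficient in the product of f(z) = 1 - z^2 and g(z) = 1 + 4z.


Step 1: z^2 term in f*g comes from: (1)*(0) + (0)*(4z) + (-z^2)*(1)
Step 2: = 0 + 0 - 1
Step 3: = -1

-1


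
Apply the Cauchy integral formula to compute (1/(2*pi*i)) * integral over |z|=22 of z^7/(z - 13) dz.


Step 1: f(z) = z^7, a = 13 is inside |z| = 22
Step 2: By Cauchy integral formula: (1/(2pi*i)) * integral = f(a)
Step 3: f(13) = 13^7 = 62748517

62748517


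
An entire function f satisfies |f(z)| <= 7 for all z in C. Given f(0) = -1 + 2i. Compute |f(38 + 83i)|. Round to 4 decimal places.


Step 1: By Liouville's theorem, a bounded entire function is constant.
Step 2: f(z) = f(0) = -1 + 2i for all z.
Step 3: |f(w)| = |-1 + 2i| = sqrt(1 + 4)
Step 4: = 2.2361

2.2361


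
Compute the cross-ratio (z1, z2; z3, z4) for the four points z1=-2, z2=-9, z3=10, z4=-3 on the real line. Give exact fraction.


Step 1: (z1-z3)(z2-z4) = (-12) * (-6) = 72
Step 2: (z1-z4)(z2-z3) = 1 * (-19) = -19
Step 3: Cross-ratio = -72/19 = -72/19

-72/19


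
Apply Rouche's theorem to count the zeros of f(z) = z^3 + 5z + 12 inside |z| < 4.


Step 1: On |z| = 4 the three terms have sizes |z^3| = 4^3 = 64, |5z| = 5*4 = 20, |12| = 12
Step 2: The dominant term is g(z) = z^3; let h(z) = 5z + 12 so f = g + h
Step 3: On |z| = 4: |g| = 64 and |h| <= 20 + 12 = 32
Step 4: Since 64 > 32, |h| < |g| on |z| = 4, so by Rouche f has the same number of zeros as g inside |z| < 4
Step 5: g(z) = z^3 has 3 zeros (all at the origin) inside |z| < 4. Answer = 3

3


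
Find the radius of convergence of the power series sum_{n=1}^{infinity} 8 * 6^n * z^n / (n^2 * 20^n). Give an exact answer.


Step 1: General term a_n = 8 * 6^n / (n^2 * 20^n)
Step 2: By the root test, |a_n|^(1/n) = 8^(1/n) * 6 / (n^(2/n) * 20) -> 6/20 as n -> infinity (since 8^(1/n) -> 1 and n^(2/n) -> 1)
Step 3: R = 1/lim|a_n|^(1/n) = 20/6 = 10/3

10/3


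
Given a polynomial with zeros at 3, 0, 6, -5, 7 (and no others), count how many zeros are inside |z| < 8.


Step 1: Check each root:
  z = 3: |3| = 3 < 8
  z = 0: |0| = 0 < 8
  z = 6: |6| = 6 < 8
  z = -5: |-5| = 5 < 8
  z = 7: |7| = 7 < 8
Step 2: Count = 5

5


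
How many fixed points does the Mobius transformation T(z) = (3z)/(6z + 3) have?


Step 1: Fixed points satisfy T(z) = z
Step 2: 6z^2 = 0
Step 3: Discriminant = 0^2 - 4*6*0 = 0
Step 4: Number of fixed points = 1

1


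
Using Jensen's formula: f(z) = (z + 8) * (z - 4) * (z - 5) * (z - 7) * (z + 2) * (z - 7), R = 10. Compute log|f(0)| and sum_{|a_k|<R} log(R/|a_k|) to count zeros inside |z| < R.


Jensen's formula: (1/2pi)*integral log|f(Re^it)|dt = log|f(0)| + sum_{|a_k|<R} log(R/|a_k|)
Step 1: f(0) = 8 * (-4) * (-5) * (-7) * 2 * (-7) = 15680
Step 2: log|f(0)| = log|-8| + log|4| + log|5| + log|7| + log|-2| + log|7| = 9.6601
Step 3: Zeros inside |z| < 10: -8, 4, 5, 7, -2, 7
Step 4: Jensen sum = log(10/8) + log(10/4) + log(10/5) + log(10/7) + log(10/2) + log(10/7) = 4.1554
Step 5: n(R) = number of terms in the Jensen sum = count of zeros inside |z| < 10 = 6

6


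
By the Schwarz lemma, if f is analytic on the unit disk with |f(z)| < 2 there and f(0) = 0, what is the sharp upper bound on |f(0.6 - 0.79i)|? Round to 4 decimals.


Step 1: g = f/2 maps D -> D with g(0) = 0, so by the Schwarz lemma |g(z)| <= |z|, i.e. |f(z)| <= 2|z|; this is sharp (f(z) = 2z).
Step 2: |z0|^2 = 0.6^2 + (-0.79)^2 = 0.9841
Step 3: |z0| = sqrt(0.9841) = 0.992018
Step 4: Best bound = 2 * |z0| = 2 * 0.992018 = 1.984

1.984


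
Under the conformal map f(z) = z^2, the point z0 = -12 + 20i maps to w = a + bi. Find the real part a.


Step 1: z0 = -12 + 20i
Step 2: z0^2 = (-12)^2 - 20^2 - 480i
Step 3: real part = 144 - 400 = -256

-256


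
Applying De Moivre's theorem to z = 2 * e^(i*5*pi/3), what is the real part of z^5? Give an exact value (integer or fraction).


Step 1: By De Moivre's theorem, z^5 = 2^5 * e^(i*5*5*pi/3) = 32 * (cos(25*pi/3) + i*sin(25*pi/3))
Step 2: |z|^5 = 2^5 = 32
Step 3: Reduce the angle mod 2*pi: 25*pi/3 - 8*pi = pi/3
Step 4: cos(pi/3) = 1/2
Step 5: Re(z^5) = 32 * 1/2 = 16

16


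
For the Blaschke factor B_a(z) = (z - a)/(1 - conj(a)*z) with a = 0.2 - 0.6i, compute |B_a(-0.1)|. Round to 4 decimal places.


Step 1: Numerator z0 - a = -0.1 - (0.2 - 0.6i) = -0.3 + 0.6i
Step 2: Denominator 1 - conj(a)*z0 = 1 - (0.2 + 0.6i)*(-0.1) = 1.02 + 0.06i
Step 3: |z0 - a|^2 = (-0.3)^2 + 0.6^2 = 0.45; |1 - conj(a)*z0|^2 = 1.02^2 + 0.06^2 = 1.044
Step 4: |B_a(-0.1)| = sqrt(0.45 / 1.044) = sqrt(0.431034)
Step 5: = 0.6565

0.6565


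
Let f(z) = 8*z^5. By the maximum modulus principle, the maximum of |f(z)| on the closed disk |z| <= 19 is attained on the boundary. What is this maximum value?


Step 1: On |z| = 19, |f(z)| = 8 * |z|^5 = 8 * 19^5
Step 2: By maximum modulus principle, maximum is on boundary.
Step 3: Maximum = 8 * 2476099 = 19808792

19808792


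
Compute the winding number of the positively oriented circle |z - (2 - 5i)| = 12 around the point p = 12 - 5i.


Step 1: Center c = (2, -5), radius = 12
Step 2: |p - c|^2 = 10^2 + 0^2 = 100
Step 3: r^2 = 144
Step 4: |p-c| < r so winding number = 1

1


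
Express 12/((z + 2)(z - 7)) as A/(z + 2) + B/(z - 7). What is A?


Step 1: Multiply both sides by (z + 2) and set z = -2
Step 2: A = 12 / (-2 - 7)
Step 3: A = 12 / (-9)
Step 4: A = -4/3

-4/3


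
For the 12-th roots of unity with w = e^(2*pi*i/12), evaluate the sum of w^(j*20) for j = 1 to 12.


Step 1: The sum sum_{j=1}^{n} w^(k*j) equals n if n | k, else 0.
Step 2: Here n = 12, k = 20
Step 3: Does n divide k? 12 | 20 -> False
Step 4: Sum = 0

0


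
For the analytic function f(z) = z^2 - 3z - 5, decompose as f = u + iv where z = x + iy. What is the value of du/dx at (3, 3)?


Step 1: f(z) = (x+iy)^2 - 3(x+iy) - 5
Step 2: u = (x^2 - y^2) - 3x - 5
Step 3: u_x = 2x - 3
Step 4: At (3, 3): u_x = 6 - 3 = 3

3


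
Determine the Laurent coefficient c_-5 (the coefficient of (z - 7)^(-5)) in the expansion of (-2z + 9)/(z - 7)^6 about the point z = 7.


Step 1: Write the numerator in powers of (z - 7): -2z + 9 = -2(z - 7) + (-2*7 + 9) = -2(z - 7) - 5
Step 2: Divide by (z - 7)^6: f(z) = -5(z - 7)^(-6) - 2(z - 7)^(-5)
Step 3: This finite sum is the Laurent series of f about z = 7.
Step 4: Coefficient of (z - 7)^(-5) = coefficient of (z - 7) in the re-centred numerator = -2

-2


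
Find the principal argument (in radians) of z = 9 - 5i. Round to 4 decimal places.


Step 1: z = 9 - 5i
Step 2: arg(z) = atan2(-5, 9)
Step 3: arg(z) = -0.5071

-0.5071


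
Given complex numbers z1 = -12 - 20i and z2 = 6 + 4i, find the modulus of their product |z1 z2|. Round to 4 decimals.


Step 1: |z1| = sqrt((-12)^2 + (-20)^2) = sqrt(544)
Step 2: |z2| = sqrt(6^2 + 4^2) = sqrt(52)
Step 3: |z1*z2| = |z1|*|z2| = sqrt(544) * sqrt(52) = sqrt(544 * 52) = sqrt(28288)
Step 4: = 168.1904

168.1904


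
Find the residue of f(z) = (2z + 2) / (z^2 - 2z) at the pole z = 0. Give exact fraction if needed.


Step 1: Q(z) = z^2 - 2z = (z)(z - 2)
Step 2: Q'(z) = 2z - 2
Step 3: Q'(0) = -2, P(0) = 2
Step 4: Res = P(0)/Q'(0) = 2/(-2) = -1

-1


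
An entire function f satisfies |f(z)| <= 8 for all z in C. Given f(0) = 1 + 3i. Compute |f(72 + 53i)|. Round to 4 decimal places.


Step 1: By Liouville's theorem, a bounded entire function is constant.
Step 2: f(z) = f(0) = 1 + 3i for all z.
Step 3: |f(w)| = |1 + 3i| = sqrt(1 + 9)
Step 4: = 3.1623

3.1623


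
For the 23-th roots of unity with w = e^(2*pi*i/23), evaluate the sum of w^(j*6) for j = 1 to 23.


Step 1: The sum sum_{j=1}^{n} w^(k*j) equals n if n | k, else 0.
Step 2: Here n = 23, k = 6
Step 3: Does n divide k? 23 | 6 -> False
Step 4: Sum = 0

0


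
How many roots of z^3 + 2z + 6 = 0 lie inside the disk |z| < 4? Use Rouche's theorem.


Step 1: On |z| = 4 the three terms have sizes |z^3| = 4^3 = 64, |2z| = 2*4 = 8, |6| = 6
Step 2: The dominant term is g(z) = z^3; let h(z) = 2z + 6 so f = g + h
Step 3: On |z| = 4: |g| = 64 and |h| <= 8 + 6 = 14
Step 4: Since 64 > 14, |h| < |g| on |z| = 4, so by Rouche f has the same number of zeros as g inside |z| < 4
Step 5: g(z) = z^3 has 3 zeros (all at the origin) inside |z| < 4. Answer = 3

3


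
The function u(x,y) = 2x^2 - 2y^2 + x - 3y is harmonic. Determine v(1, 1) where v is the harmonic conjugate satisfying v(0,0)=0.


Step 1: v_x = -u_y = 4y + 3
Step 2: v_y = u_x = 4x + 1
Step 3: v = 4xy + 3x + y + C
Step 4: v(0,0) = 0 => C = 0
Step 5: v(1, 1) = 8

8


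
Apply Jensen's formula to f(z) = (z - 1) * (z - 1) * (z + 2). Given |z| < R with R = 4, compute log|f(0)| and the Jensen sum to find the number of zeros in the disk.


Jensen's formula: (1/2pi)*integral log|f(Re^it)|dt = log|f(0)| + sum_{|a_k|<R} log(R/|a_k|)
Step 1: f(0) = (-1) * (-1) * 2 = 2
Step 2: log|f(0)| = log|1| + log|1| + log|-2| = 0.6931
Step 3: Zeros inside |z| < 4: 1, 1, -2
Step 4: Jensen sum = log(4/1) + log(4/1) + log(4/2) = 3.4657
Step 5: n(R) = number of terms in the Jensen sum = count of zeros inside |z| < 4 = 3

3


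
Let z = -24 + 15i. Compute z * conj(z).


Step 1: conj(z) = -24 - 15i
Step 2: z * conj(z) = (-24)^2 + 15^2
Step 3: = 576 + 225 = 801

801


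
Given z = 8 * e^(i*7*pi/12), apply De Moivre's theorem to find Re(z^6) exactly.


Step 1: By De Moivre's theorem, z^6 = 8^6 * e^(i*6*7*pi/12) = 262144 * (cos(7*pi/2) + i*sin(7*pi/2))
Step 2: |z|^6 = 8^6 = 262144
Step 3: Reduce the angle mod 2*pi: 7*pi/2 - 2*pi = 3*pi/2
Step 4: cos(3*pi/2) = 0
Step 5: Re(z^6) = 262144 * 0 = 0

0


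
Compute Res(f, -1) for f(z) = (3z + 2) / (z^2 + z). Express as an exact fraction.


Step 1: Q(z) = z^2 + z = (z + 1)(z)
Step 2: Q'(z) = 2z + 1
Step 3: Q'(-1) = -1, P(-1) = -1
Step 4: Res = P(-1)/Q'(-1) = -1/(-1) = 1

1


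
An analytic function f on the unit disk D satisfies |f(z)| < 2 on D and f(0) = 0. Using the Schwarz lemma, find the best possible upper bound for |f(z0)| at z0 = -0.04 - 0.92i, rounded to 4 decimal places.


Step 1: g = f/2 maps D -> D with g(0) = 0, so by the Schwarz lemma |g(z)| <= |z|, i.e. |f(z)| <= 2|z|; this is sharp (f(z) = 2z).
Step 2: |z0|^2 = (-0.04)^2 + (-0.92)^2 = 0.848
Step 3: |z0| = sqrt(0.848) = 0.920869
Step 4: Best bound = 2 * |z0| = 2 * 0.920869 = 1.8417

1.8417


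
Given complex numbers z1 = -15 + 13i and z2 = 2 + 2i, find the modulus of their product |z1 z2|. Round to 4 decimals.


Step 1: |z1| = sqrt((-15)^2 + 13^2) = sqrt(394)
Step 2: |z2| = sqrt(2^2 + 2^2) = sqrt(8)
Step 3: |z1*z2| = |z1|*|z2| = sqrt(394) * sqrt(8) = sqrt(394 * 8) = sqrt(3152)
Step 4: = 56.1427

56.1427


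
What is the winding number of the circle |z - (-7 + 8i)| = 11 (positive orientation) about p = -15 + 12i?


Step 1: Center c = (-7, 8), radius = 11
Step 2: |p - c|^2 = (-8)^2 + 4^2 = 80
Step 3: r^2 = 121
Step 4: |p-c| < r so winding number = 1

1


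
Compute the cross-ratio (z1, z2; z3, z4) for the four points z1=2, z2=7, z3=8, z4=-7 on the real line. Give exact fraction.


Step 1: (z1-z3)(z2-z4) = (-6) * 14 = -84
Step 2: (z1-z4)(z2-z3) = 9 * (-1) = -9
Step 3: Cross-ratio = 84/9 = 28/3

28/3


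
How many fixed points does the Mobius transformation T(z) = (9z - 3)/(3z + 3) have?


Step 1: Fixed points satisfy T(z) = z
Step 2: 3z^2 - 6z + 3 = 0
Step 3: Discriminant = (-6)^2 - 4*3*3 = 0
Step 4: Number of fixed points = 1

1


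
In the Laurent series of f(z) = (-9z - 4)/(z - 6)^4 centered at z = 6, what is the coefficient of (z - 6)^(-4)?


Step 1: Write the numerator in powers of (z - 6): -9z - 4 = -9(z - 6) + (-9*6 - 4) = -9(z - 6) - 58
Step 2: Divide by (z - 6)^4: f(z) = -58(z - 6)^(-4) - 9(z - 6)^(-3)
Step 3: This finite sum is the Laurent series of f about z = 6.
Step 4: Coefficient of (z - 6)^(-4) = -9*6 - 4 = -58

-58


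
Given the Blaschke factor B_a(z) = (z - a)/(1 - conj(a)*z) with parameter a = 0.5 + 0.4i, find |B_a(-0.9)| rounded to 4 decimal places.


Step 1: Numerator z0 - a = -0.9 - (0.5 + 0.4i) = -1.4 - 0.4i
Step 2: Denominator 1 - conj(a)*z0 = 1 - (0.5 - 0.4i)*(-0.9) = 1.45 - 0.36i
Step 3: |z0 - a|^2 = (-1.4)^2 + (-0.4)^2 = 2.12; |1 - conj(a)*z0|^2 = 1.45^2 + (-0.36)^2 = 2.2321
Step 4: |B_a(-0.9)| = sqrt(2.12 / 2.2321) = sqrt(0.949778)
Step 5: = 0.9746

0.9746


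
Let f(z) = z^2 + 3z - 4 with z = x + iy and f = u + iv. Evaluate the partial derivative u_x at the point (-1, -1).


Step 1: f(z) = (x+iy)^2 + 3(x+iy) - 4
Step 2: u = (x^2 - y^2) + 3x - 4
Step 3: u_x = 2x + 3
Step 4: At (-1, -1): u_x = -2 + 3 = 1

1


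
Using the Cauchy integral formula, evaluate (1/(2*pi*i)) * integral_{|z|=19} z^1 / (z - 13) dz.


Step 1: f(z) = z^1, a = 13 is inside |z| = 19
Step 2: By Cauchy integral formula: (1/(2pi*i)) * integral = f(a)
Step 3: f(13) = 13^1 = 13

13


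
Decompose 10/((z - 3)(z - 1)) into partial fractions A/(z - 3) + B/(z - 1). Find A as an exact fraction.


Step 1: Multiply both sides by (z - 3) and set z = 3
Step 2: A = 10 / (3 - 1)
Step 3: A = 10 / 2
Step 4: A = 5

5


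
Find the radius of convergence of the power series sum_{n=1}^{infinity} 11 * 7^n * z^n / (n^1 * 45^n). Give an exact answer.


Step 1: General term a_n = 11 * 7^n / (n^1 * 45^n)
Step 2: By the root test, |a_n|^(1/n) = 11^(1/n) * 7 / (n^(1/n) * 45) -> 7/45 as n -> infinity (since 11^(1/n) -> 1 and n^(1/n) -> 1)
Step 3: R = 1/lim|a_n|^(1/n) = 45/7

45/7


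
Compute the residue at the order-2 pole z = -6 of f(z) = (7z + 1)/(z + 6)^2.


Step 1: Pole of order 2 at z = -6
Step 2: Res = lim d/dz [(z + 6)^2 * f(z)] as z -> -6
Step 3: (z + 6)^2 * f(z) = 7z + 1
Step 4: d/dz[7z + 1] = 7

7


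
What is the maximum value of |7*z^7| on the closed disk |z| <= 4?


Step 1: On |z| = 4, |f(z)| = 7 * |z|^7 = 7 * 4^7
Step 2: By maximum modulus principle, maximum is on boundary.
Step 3: Maximum = 7 * 16384 = 114688

114688


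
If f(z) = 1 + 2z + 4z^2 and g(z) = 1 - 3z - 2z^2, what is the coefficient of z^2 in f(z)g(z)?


Step 1: z^2 term in f*g comes from: (1)*(-2z^2) + (2z)*(-3z) + (4z^2)*(1)
Step 2: = -2 - 6 + 4
Step 3: = -4

-4


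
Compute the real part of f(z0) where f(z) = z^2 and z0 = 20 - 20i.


Step 1: z0 = 20 - 20i
Step 2: z0^2 = 20^2 - (-20)^2 - 800i
Step 3: real part = 400 - 400 = 0

0


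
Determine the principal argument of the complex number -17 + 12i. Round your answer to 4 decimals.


Step 1: z = -17 + 12i
Step 2: arg(z) = atan2(12, -17)
Step 3: arg(z) = 2.5269

2.5269


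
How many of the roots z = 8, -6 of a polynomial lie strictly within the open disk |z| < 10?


Step 1: Check each root:
  z = 8: |8| = 8 < 10
  z = -6: |-6| = 6 < 10
Step 2: Count = 2

2


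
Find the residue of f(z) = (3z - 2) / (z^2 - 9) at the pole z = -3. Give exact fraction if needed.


Step 1: Q(z) = z^2 - 9 = (z + 3)(z - 3)
Step 2: Q'(z) = 2z
Step 3: Q'(-3) = -6, P(-3) = -11
Step 4: Res = P(-3)/Q'(-3) = -11/(-6) = 11/6

11/6


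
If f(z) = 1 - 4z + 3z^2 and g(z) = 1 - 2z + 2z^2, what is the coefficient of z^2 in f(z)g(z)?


Step 1: z^2 term in f*g comes from: (1)*(2z^2) + (-4z)*(-2z) + (3z^2)*(1)
Step 2: = 2 + 8 + 3
Step 3: = 13

13


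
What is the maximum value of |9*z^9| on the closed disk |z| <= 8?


Step 1: On |z| = 8, |f(z)| = 9 * |z|^9 = 9 * 8^9
Step 2: By maximum modulus principle, maximum is on boundary.
Step 3: Maximum = 9 * 134217728 = 1207959552

1207959552


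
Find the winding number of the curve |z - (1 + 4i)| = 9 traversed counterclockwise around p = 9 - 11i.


Step 1: Center c = (1, 4), radius = 9
Step 2: |p - c|^2 = 8^2 + (-15)^2 = 289
Step 3: r^2 = 81
Step 4: |p-c| > r so winding number = 0

0


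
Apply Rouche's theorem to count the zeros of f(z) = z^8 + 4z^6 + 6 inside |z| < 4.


Step 1: On |z| = 4 the three terms have sizes |z^8| = 4^8 = 65536, |4z^6| = 4*4^6 = 16384, |6| = 6
Step 2: The dominant term is g(z) = z^8; let h(z) = 4z^6 + 6 so f = g + h
Step 3: On |z| = 4: |g| = 65536 and |h| <= 16384 + 6 = 16390
Step 4: Since 65536 > 16390, |h| < |g| on |z| = 4, so by Rouche f has the same number of zeros as g inside |z| < 4
Step 5: g(z) = z^8 has 8 zeros (all at the origin) inside |z| < 4. Answer = 8

8


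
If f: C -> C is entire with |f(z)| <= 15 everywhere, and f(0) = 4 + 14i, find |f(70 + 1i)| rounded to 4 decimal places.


Step 1: By Liouville's theorem, a bounded entire function is constant.
Step 2: f(z) = f(0) = 4 + 14i for all z.
Step 3: |f(w)| = |4 + 14i| = sqrt(16 + 196)
Step 4: = 14.5602

14.5602


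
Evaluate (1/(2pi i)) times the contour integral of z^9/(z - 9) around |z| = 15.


Step 1: f(z) = z^9, a = 9 is inside |z| = 15
Step 2: By Cauchy integral formula: (1/(2pi*i)) * integral = f(a)
Step 3: f(9) = 9^9 = 387420489

387420489


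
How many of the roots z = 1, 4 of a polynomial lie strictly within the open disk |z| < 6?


Step 1: Check each root:
  z = 1: |1| = 1 < 6
  z = 4: |4| = 4 < 6
Step 2: Count = 2

2


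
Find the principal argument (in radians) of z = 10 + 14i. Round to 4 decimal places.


Step 1: z = 10 + 14i
Step 2: arg(z) = atan2(14, 10)
Step 3: arg(z) = 0.9505

0.9505


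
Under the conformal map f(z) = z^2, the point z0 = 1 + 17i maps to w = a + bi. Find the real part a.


Step 1: z0 = 1 + 17i
Step 2: z0^2 = 1^2 - 17^2 + 34i
Step 3: real part = 1 - 289 = -288

-288


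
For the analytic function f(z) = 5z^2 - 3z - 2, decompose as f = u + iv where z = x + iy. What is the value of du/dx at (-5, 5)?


Step 1: f(z) = 5(x+iy)^2 - 3(x+iy) - 2
Step 2: u = 5(x^2 - y^2) - 3x - 2
Step 3: u_x = 10x - 3
Step 4: At (-5, 5): u_x = -50 - 3 = -53

-53


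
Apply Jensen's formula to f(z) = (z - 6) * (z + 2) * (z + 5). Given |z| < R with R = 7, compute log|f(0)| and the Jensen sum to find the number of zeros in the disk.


Jensen's formula: (1/2pi)*integral log|f(Re^it)|dt = log|f(0)| + sum_{|a_k|<R} log(R/|a_k|)
Step 1: f(0) = (-6) * 2 * 5 = -60
Step 2: log|f(0)| = log|6| + log|-2| + log|-5| = 4.0943
Step 3: Zeros inside |z| < 7: 6, -2, -5
Step 4: Jensen sum = log(7/6) + log(7/2) + log(7/5) = 1.7434
Step 5: n(R) = number of terms in the Jensen sum = count of zeros inside |z| < 7 = 3

3


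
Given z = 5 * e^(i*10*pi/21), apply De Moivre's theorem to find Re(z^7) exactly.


Step 1: By De Moivre's theorem, z^7 = 5^7 * e^(i*7*10*pi/21) = 78125 * (cos(10*pi/3) + i*sin(10*pi/3))
Step 2: |z|^7 = 5^7 = 78125
Step 3: Reduce the angle mod 2*pi: 10*pi/3 - 2*pi = 4*pi/3
Step 4: cos(4*pi/3) = -1/2
Step 5: Re(z^7) = 78125 * (-1/2) = -78125/2

-78125/2


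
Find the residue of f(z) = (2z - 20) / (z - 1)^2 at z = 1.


Step 1: Pole of order 2 at z = 1
Step 2: Res = lim d/dz [(z - 1)^2 * f(z)] as z -> 1
Step 3: (z - 1)^2 * f(z) = 2z - 20
Step 4: d/dz[2z - 20] = 2

2


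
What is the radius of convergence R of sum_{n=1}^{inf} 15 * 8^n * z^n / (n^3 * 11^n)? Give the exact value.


Step 1: General term a_n = 15 * 8^n / (n^3 * 11^n)
Step 2: By the root test, |a_n|^(1/n) = 15^(1/n) * 8 / (n^(3/n) * 11) -> 8/11 as n -> infinity (since 15^(1/n) -> 1 and n^(3/n) -> 1)
Step 3: R = 1/lim|a_n|^(1/n) = 11/8

11/8


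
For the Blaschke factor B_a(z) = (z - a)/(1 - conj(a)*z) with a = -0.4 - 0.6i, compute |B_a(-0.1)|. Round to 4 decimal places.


Step 1: Numerator z0 - a = -0.1 - (-0.4 - 0.6i) = 0.3 + 0.6i
Step 2: Denominator 1 - conj(a)*z0 = 1 - (-0.4 + 0.6i)*(-0.1) = 0.96 + 0.06i
Step 3: |z0 - a|^2 = 0.3^2 + 0.6^2 = 0.45; |1 - conj(a)*z0|^2 = 0.96^2 + 0.06^2 = 0.9252
Step 4: |B_a(-0.1)| = sqrt(0.45 / 0.9252) = sqrt(0.486381)
Step 5: = 0.6974

0.6974


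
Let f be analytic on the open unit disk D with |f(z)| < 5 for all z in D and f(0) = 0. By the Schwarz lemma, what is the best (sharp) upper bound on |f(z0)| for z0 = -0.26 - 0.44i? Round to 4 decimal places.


Step 1: g = f/5 maps D -> D with g(0) = 0, so by the Schwarz lemma |g(z)| <= |z|, i.e. |f(z)| <= 5|z|; this is sharp (f(z) = 5z).
Step 2: |z0|^2 = (-0.26)^2 + (-0.44)^2 = 0.2612
Step 3: |z0| = sqrt(0.2612) = 0.511077
Step 4: Best bound = 5 * |z0| = 5 * 0.511077 = 2.5554

2.5554


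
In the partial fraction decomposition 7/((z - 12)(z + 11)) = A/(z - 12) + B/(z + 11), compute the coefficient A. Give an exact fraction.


Step 1: Multiply both sides by (z - 12) and set z = 12
Step 2: A = 7 / (12 + 11)
Step 3: A = 7 / 23
Step 4: A = 7/23

7/23


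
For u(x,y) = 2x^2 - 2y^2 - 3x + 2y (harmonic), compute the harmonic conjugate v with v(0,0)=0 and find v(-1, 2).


Step 1: v_x = -u_y = 4y - 2
Step 2: v_y = u_x = 4x - 3
Step 3: v = 4xy - 2x - 3y + C
Step 4: v(0,0) = 0 => C = 0
Step 5: v(-1, 2) = -12

-12


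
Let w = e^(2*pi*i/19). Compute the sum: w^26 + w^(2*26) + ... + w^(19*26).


Step 1: The sum sum_{j=1}^{n} w^(k*j) equals n if n | k, else 0.
Step 2: Here n = 19, k = 26
Step 3: Does n divide k? 19 | 26 -> False
Step 4: Sum = 0

0


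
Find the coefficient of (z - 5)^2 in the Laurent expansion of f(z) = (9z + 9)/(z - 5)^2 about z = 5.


Step 1: Write the numerator in powers of (z - 5): 9z + 9 = 9(z - 5) + (9*5 + 9) = 9(z - 5) + 54
Step 2: Divide by (z - 5)^2: f(z) = 54(z - 5)^(-2) + 9(z - 5)^(-1)
Step 3: This finite sum is the Laurent series of f about z = 5.
Step 4: Only the powers -2 and -1 appear, so the coefficient of (z - 5)^2 = 0

0


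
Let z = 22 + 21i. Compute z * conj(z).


Step 1: conj(z) = 22 - 21i
Step 2: z * conj(z) = 22^2 + 21^2
Step 3: = 484 + 441 = 925

925


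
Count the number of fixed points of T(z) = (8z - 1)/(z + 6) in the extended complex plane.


Step 1: Fixed points satisfy T(z) = z
Step 2: z^2 - 2z + 1 = 0
Step 3: Discriminant = (-2)^2 - 4*1*1 = 0
Step 4: Number of fixed points = 1

1


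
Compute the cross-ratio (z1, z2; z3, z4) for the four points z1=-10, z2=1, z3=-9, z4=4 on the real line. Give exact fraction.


Step 1: (z1-z3)(z2-z4) = (-1) * (-3) = 3
Step 2: (z1-z4)(z2-z3) = (-14) * 10 = -140
Step 3: Cross-ratio = -3/140 = -3/140

-3/140


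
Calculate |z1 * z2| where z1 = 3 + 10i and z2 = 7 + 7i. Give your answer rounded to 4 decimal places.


Step 1: |z1| = sqrt(3^2 + 10^2) = sqrt(109)
Step 2: |z2| = sqrt(7^2 + 7^2) = sqrt(98)
Step 3: |z1*z2| = |z1|*|z2| = sqrt(109) * sqrt(98) = sqrt(109 * 98) = sqrt(10682)
Step 4: = 103.3538

103.3538


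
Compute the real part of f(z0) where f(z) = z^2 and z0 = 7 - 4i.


Step 1: z0 = 7 - 4i
Step 2: z0^2 = 7^2 - (-4)^2 - 56i
Step 3: real part = 49 - 16 = 33

33


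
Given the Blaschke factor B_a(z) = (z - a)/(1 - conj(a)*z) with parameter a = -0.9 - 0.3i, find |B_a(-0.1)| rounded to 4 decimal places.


Step 1: Numerator z0 - a = -0.1 - (-0.9 - 0.3i) = 0.8 + 0.3i
Step 2: Denominator 1 - conj(a)*z0 = 1 - (-0.9 + 0.3i)*(-0.1) = 0.91 + 0.03i
Step 3: |z0 - a|^2 = 0.8^2 + 0.3^2 = 0.73; |1 - conj(a)*z0|^2 = 0.91^2 + 0.03^2 = 0.829
Step 4: |B_a(-0.1)| = sqrt(0.73 / 0.829) = sqrt(0.880579)
Step 5: = 0.9384

0.9384


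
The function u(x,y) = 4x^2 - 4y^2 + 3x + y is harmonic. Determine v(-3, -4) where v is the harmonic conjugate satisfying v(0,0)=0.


Step 1: v_x = -u_y = 8y - 1
Step 2: v_y = u_x = 8x + 3
Step 3: v = 8xy - x + 3y + C
Step 4: v(0,0) = 0 => C = 0
Step 5: v(-3, -4) = 87

87


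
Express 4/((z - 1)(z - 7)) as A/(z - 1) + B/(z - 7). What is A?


Step 1: Multiply both sides by (z - 1) and set z = 1
Step 2: A = 4 / (1 - 7)
Step 3: A = 4 / (-6)
Step 4: A = -2/3

-2/3


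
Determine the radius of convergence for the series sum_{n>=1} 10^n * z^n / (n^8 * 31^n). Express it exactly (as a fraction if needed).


Step 1: General term a_n = 10^n / (n^8 * 31^n)
Step 2: By the root test, |a_n|^(1/n) = 10 / (n^(8/n) * 31) -> 10/31 as n -> infinity (since n^(8/n) -> 1)
Step 3: R = 1/lim|a_n|^(1/n) = 31/10

31/10


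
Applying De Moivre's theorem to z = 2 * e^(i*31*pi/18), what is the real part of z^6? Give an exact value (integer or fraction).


Step 1: By De Moivre's theorem, z^6 = 2^6 * e^(i*6*31*pi/18) = 64 * (cos(31*pi/3) + i*sin(31*pi/3))
Step 2: |z|^6 = 2^6 = 64
Step 3: Reduce the angle mod 2*pi: 31*pi/3 - 10*pi = pi/3
Step 4: cos(pi/3) = 1/2
Step 5: Re(z^6) = 64 * 1/2 = 32

32


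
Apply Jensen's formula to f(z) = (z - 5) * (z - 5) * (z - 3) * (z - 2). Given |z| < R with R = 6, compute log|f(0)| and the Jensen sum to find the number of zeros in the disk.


Jensen's formula: (1/2pi)*integral log|f(Re^it)|dt = log|f(0)| + sum_{|a_k|<R} log(R/|a_k|)
Step 1: f(0) = (-5) * (-5) * (-3) * (-2) = 150
Step 2: log|f(0)| = log|5| + log|5| + log|3| + log|2| = 5.0106
Step 3: Zeros inside |z| < 6: 5, 5, 3, 2
Step 4: Jensen sum = log(6/5) + log(6/5) + log(6/3) + log(6/2) = 2.1564
Step 5: n(R) = number of terms in the Jensen sum = count of zeros inside |z| < 6 = 4

4


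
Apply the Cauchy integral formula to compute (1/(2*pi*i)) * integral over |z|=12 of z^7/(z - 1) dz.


Step 1: f(z) = z^7, a = 1 is inside |z| = 12
Step 2: By Cauchy integral formula: (1/(2pi*i)) * integral = f(a)
Step 3: f(1) = 1^7 = 1

1


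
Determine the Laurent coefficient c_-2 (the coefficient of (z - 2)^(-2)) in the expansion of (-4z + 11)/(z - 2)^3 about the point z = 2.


Step 1: Write the numerator in powers of (z - 2): -4z + 11 = -4(z - 2) + (-4*2 + 11) = -4(z - 2) + 3
Step 2: Divide by (z - 2)^3: f(z) = 3(z - 2)^(-3) - 4(z - 2)^(-2)
Step 3: This finite sum is the Laurent series of f about z = 2.
Step 4: Coefficient of (z - 2)^(-2) = coefficient of (z - 2) in the re-centred numerator = -4

-4


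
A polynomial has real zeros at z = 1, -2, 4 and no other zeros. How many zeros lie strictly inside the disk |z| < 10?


Step 1: Check each root:
  z = 1: |1| = 1 < 10
  z = -2: |-2| = 2 < 10
  z = 4: |4| = 4 < 10
Step 2: Count = 3

3


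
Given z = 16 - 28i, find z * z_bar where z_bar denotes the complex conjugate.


Step 1: conj(z) = 16 + 28i
Step 2: z * conj(z) = 16^2 + (-28)^2
Step 3: = 256 + 784 = 1040

1040


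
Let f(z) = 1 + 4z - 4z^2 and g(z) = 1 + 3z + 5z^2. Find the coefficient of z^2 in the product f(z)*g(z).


Step 1: z^2 term in f*g comes from: (1)*(5z^2) + (4z)*(3z) + (-4z^2)*(1)
Step 2: = 5 + 12 - 4
Step 3: = 13

13


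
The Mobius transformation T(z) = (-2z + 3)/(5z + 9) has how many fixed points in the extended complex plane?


Step 1: Fixed points satisfy T(z) = z
Step 2: 5z^2 + 11z - 3 = 0
Step 3: Discriminant = 11^2 - 4*5*(-3) = 181
Step 4: Number of fixed points = 2

2


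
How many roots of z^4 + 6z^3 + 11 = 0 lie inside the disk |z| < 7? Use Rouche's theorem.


Step 1: On |z| = 7 the three terms have sizes |z^4| = 7^4 = 2401, |6z^3| = 6*7^3 = 2058, |11| = 11
Step 2: The dominant term is g(z) = z^4; let h(z) = 6z^3 + 11 so f = g + h
Step 3: On |z| = 7: |g| = 2401 and |h| <= 2058 + 11 = 2069
Step 4: Since 2401 > 2069, |h| < |g| on |z| = 7, so by Rouche f has the same number of zeros as g inside |z| < 7
Step 5: g(z) = z^4 has 4 zeros (all at the origin) inside |z| < 7. Answer = 4

4


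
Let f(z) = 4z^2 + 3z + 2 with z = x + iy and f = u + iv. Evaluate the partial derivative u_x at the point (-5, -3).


Step 1: f(z) = 4(x+iy)^2 + 3(x+iy) + 2
Step 2: u = 4(x^2 - y^2) + 3x + 2
Step 3: u_x = 8x + 3
Step 4: At (-5, -3): u_x = -40 + 3 = -37

-37


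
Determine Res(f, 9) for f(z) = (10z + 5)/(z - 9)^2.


Step 1: Pole of order 2 at z = 9
Step 2: Res = lim d/dz [(z - 9)^2 * f(z)] as z -> 9
Step 3: (z - 9)^2 * f(z) = 10z + 5
Step 4: d/dz[10z + 5] = 10

10


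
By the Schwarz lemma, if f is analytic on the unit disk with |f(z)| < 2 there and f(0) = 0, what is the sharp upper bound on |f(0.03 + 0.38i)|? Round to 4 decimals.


Step 1: g = f/2 maps D -> D with g(0) = 0, so by the Schwarz lemma |g(z)| <= |z|, i.e. |f(z)| <= 2|z|; this is sharp (f(z) = 2z).
Step 2: |z0|^2 = 0.03^2 + 0.38^2 = 0.1453
Step 3: |z0| = sqrt(0.1453) = 0.381182
Step 4: Best bound = 2 * |z0| = 2 * 0.381182 = 0.7624

0.7624


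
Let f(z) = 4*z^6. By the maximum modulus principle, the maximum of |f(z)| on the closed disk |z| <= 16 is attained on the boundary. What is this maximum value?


Step 1: On |z| = 16, |f(z)| = 4 * |z|^6 = 4 * 16^6
Step 2: By maximum modulus principle, maximum is on boundary.
Step 3: Maximum = 4 * 16777216 = 67108864

67108864


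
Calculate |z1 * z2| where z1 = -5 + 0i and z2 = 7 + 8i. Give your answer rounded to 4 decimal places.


Step 1: |z1| = sqrt((-5)^2 + 0^2) = sqrt(25)
Step 2: |z2| = sqrt(7^2 + 8^2) = sqrt(113)
Step 3: |z1*z2| = |z1|*|z2| = sqrt(25) * sqrt(113) = sqrt(25 * 113) = sqrt(2825)
Step 4: = 53.1507

53.1507


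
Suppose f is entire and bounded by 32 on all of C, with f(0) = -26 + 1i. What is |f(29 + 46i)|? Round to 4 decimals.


Step 1: By Liouville's theorem, a bounded entire function is constant.
Step 2: f(z) = f(0) = -26 + 1i for all z.
Step 3: |f(w)| = |-26 + 1i| = sqrt(676 + 1)
Step 4: = 26.0192

26.0192


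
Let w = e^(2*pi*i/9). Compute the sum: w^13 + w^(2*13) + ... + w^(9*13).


Step 1: The sum sum_{j=1}^{n} w^(k*j) equals n if n | k, else 0.
Step 2: Here n = 9, k = 13
Step 3: Does n divide k? 9 | 13 -> False
Step 4: Sum = 0

0


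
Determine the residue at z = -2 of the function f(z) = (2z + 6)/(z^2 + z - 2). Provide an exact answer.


Step 1: Q(z) = z^2 + z - 2 = (z + 2)(z - 1)
Step 2: Q'(z) = 2z + 1
Step 3: Q'(-2) = -3, P(-2) = 2
Step 4: Res = P(-2)/Q'(-2) = 2/(-3) = -2/3

-2/3


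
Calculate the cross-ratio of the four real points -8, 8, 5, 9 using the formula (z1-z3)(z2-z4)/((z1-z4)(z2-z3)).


Step 1: (z1-z3)(z2-z4) = (-13) * (-1) = 13
Step 2: (z1-z4)(z2-z3) = (-17) * 3 = -51
Step 3: Cross-ratio = -13/51 = -13/51

-13/51


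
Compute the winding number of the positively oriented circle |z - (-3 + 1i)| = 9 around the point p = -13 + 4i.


Step 1: Center c = (-3, 1), radius = 9
Step 2: |p - c|^2 = (-10)^2 + 3^2 = 109
Step 3: r^2 = 81
Step 4: |p-c| > r so winding number = 0

0


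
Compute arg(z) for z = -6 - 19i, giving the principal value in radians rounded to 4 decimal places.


Step 1: z = -6 - 19i
Step 2: arg(z) = atan2(-19, -6)
Step 3: arg(z) = -1.8767

-1.8767


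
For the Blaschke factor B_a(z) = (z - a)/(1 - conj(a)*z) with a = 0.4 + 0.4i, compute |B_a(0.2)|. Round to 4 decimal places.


Step 1: Numerator z0 - a = 0.2 - (0.4 + 0.4i) = -0.2 - 0.4i
Step 2: Denominator 1 - conj(a)*z0 = 1 - (0.4 - 0.4i)*0.2 = 0.92 + 0.08i
Step 3: |z0 - a|^2 = (-0.2)^2 + (-0.4)^2 = 0.2; |1 - conj(a)*z0|^2 = 0.92^2 + 0.08^2 = 0.8528
Step 4: |B_a(0.2)| = sqrt(0.2 / 0.8528) = sqrt(0.234522)
Step 5: = 0.4843

0.4843


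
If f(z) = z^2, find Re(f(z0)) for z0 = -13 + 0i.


Step 1: z0 = -13 + 0i
Step 2: z0^2 = (-13)^2 - 0^2 + 0i
Step 3: real part = 169 - 0 = 169

169


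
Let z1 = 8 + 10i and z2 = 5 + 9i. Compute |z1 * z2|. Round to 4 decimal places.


Step 1: |z1| = sqrt(8^2 + 10^2) = sqrt(164)
Step 2: |z2| = sqrt(5^2 + 9^2) = sqrt(106)
Step 3: |z1*z2| = |z1|*|z2| = sqrt(164) * sqrt(106) = sqrt(164 * 106) = sqrt(17384)
Step 4: = 131.8484

131.8484


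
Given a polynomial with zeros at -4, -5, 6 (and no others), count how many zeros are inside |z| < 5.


Step 1: Check each root:
  z = -4: |-4| = 4 < 5
  z = -5: |-5| = 5 >= 5
  z = 6: |6| = 6 >= 5
Step 2: Count = 1

1


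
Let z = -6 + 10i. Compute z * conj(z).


Step 1: conj(z) = -6 - 10i
Step 2: z * conj(z) = (-6)^2 + 10^2
Step 3: = 36 + 100 = 136

136


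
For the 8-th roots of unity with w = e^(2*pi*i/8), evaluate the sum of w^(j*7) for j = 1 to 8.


Step 1: The sum sum_{j=1}^{n} w^(k*j) equals n if n | k, else 0.
Step 2: Here n = 8, k = 7
Step 3: Does n divide k? 8 | 7 -> False
Step 4: Sum = 0

0


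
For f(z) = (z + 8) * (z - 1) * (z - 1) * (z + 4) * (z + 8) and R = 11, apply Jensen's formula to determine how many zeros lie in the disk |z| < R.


Jensen's formula: (1/2pi)*integral log|f(Re^it)|dt = log|f(0)| + sum_{|a_k|<R} log(R/|a_k|)
Step 1: f(0) = 8 * (-1) * (-1) * 4 * 8 = 256
Step 2: log|f(0)| = log|-8| + log|1| + log|1| + log|-4| + log|-8| = 5.5452
Step 3: Zeros inside |z| < 11: -8, 1, 1, -4, -8
Step 4: Jensen sum = log(11/8) + log(11/1) + log(11/1) + log(11/4) + log(11/8) = 6.4443
Step 5: n(R) = number of terms in the Jensen sum = count of zeros inside |z| < 11 = 5

5


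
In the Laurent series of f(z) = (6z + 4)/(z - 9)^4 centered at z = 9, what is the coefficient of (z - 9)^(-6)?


Step 1: Write the numerator in powers of (z - 9): 6z + 4 = 6(z - 9) + (6*9 + 4) = 6(z - 9) + 58
Step 2: Divide by (z - 9)^4: f(z) = 58(z - 9)^(-4) + 6(z - 9)^(-3)
Step 3: This finite sum is the Laurent series of f about z = 9.
Step 4: Only the powers -4 and -3 appear, so the coefficient of (z - 9)^(-6) = 0

0


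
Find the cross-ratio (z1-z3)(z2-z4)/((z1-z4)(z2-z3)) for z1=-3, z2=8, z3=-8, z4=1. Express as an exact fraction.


Step 1: (z1-z3)(z2-z4) = 5 * 7 = 35
Step 2: (z1-z4)(z2-z3) = (-4) * 16 = -64
Step 3: Cross-ratio = -35/64 = -35/64

-35/64


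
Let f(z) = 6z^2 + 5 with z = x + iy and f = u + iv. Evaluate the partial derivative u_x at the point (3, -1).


Step 1: f(z) = 6(x+iy)^2 + 5
Step 2: u = 6(x^2 - y^2) + 5
Step 3: u_x = 12x + 0
Step 4: At (3, -1): u_x = 36 + 0 = 36

36


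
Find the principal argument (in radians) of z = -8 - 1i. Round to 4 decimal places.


Step 1: z = -8 - 1i
Step 2: arg(z) = atan2(-1, -8)
Step 3: arg(z) = -3.0172

-3.0172


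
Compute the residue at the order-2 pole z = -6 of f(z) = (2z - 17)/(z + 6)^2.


Step 1: Pole of order 2 at z = -6
Step 2: Res = lim d/dz [(z + 6)^2 * f(z)] as z -> -6
Step 3: (z + 6)^2 * f(z) = 2z - 17
Step 4: d/dz[2z - 17] = 2

2


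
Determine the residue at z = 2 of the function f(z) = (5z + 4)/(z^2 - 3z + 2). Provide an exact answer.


Step 1: Q(z) = z^2 - 3z + 2 = (z - 2)(z - 1)
Step 2: Q'(z) = 2z - 3
Step 3: Q'(2) = 1, P(2) = 14
Step 4: Res = P(2)/Q'(2) = 14/1 = 14

14


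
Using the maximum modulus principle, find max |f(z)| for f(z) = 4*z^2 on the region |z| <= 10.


Step 1: On |z| = 10, |f(z)| = 4 * |z|^2 = 4 * 10^2
Step 2: By maximum modulus principle, maximum is on boundary.
Step 3: Maximum = 4 * 100 = 400

400


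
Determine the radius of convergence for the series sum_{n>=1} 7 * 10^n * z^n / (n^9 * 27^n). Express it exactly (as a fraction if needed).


Step 1: General term a_n = 7 * 10^n / (n^9 * 27^n)
Step 2: By the root test, |a_n|^(1/n) = 7^(1/n) * 10 / (n^(9/n) * 27) -> 10/27 as n -> infinity (since 7^(1/n) -> 1 and n^(9/n) -> 1)
Step 3: R = 1/lim|a_n|^(1/n) = 27/10

27/10


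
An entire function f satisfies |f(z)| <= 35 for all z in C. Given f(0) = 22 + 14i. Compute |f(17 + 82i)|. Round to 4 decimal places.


Step 1: By Liouville's theorem, a bounded entire function is constant.
Step 2: f(z) = f(0) = 22 + 14i for all z.
Step 3: |f(w)| = |22 + 14i| = sqrt(484 + 196)
Step 4: = 26.0768

26.0768


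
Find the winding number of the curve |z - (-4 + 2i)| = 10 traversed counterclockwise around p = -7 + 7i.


Step 1: Center c = (-4, 2), radius = 10
Step 2: |p - c|^2 = (-3)^2 + 5^2 = 34
Step 3: r^2 = 100
Step 4: |p-c| < r so winding number = 1

1


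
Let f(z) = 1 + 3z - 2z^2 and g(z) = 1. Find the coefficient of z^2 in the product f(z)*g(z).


Step 1: z^2 term in f*g comes from: (1)*(0) + (3z)*(0) + (-2z^2)*(1)
Step 2: = 0 + 0 - 2
Step 3: = -2

-2


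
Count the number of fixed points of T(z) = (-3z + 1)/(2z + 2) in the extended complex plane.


Step 1: Fixed points satisfy T(z) = z
Step 2: 2z^2 + 5z - 1 = 0
Step 3: Discriminant = 5^2 - 4*2*(-1) = 33
Step 4: Number of fixed points = 2

2


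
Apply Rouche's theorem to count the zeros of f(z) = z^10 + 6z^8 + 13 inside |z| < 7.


Step 1: On |z| = 7 the three terms have sizes |z^10| = 7^10 = 282475249, |6z^8| = 6*7^8 = 34588806, |13| = 13
Step 2: The dominant term is g(z) = z^10; let h(z) = 6z^8 + 13 so f = g + h
Step 3: On |z| = 7: |g| = 282475249 and |h| <= 34588806 + 13 = 34588819
Step 4: Since 282475249 > 34588819, |h| < |g| on |z| = 7, so by Rouche f has the same number of zeros as g inside |z| < 7
Step 5: g(z) = z^10 has 10 zeros (all at the origin) inside |z| < 7. Answer = 10

10
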